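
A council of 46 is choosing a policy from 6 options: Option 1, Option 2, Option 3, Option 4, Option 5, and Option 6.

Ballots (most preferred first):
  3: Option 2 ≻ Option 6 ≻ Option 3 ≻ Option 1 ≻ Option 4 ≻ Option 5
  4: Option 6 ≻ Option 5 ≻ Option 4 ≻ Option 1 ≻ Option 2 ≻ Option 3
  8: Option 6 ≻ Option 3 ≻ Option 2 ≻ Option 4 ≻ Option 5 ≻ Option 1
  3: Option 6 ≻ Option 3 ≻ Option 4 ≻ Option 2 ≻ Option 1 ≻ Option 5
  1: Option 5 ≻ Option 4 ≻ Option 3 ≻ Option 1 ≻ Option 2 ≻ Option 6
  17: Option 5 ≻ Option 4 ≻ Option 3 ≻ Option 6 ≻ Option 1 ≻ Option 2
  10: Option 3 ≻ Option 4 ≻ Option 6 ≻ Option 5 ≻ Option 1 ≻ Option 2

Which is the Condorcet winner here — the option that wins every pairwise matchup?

Option 3

Option 3 vs Option 1: 42–4
Option 3 vs Option 2: 39–7
Option 3 vs Option 4: 24–22
Option 3 vs Option 5: 24–22
Option 3 vs Option 6: 28–18
Option 3 beats every other option.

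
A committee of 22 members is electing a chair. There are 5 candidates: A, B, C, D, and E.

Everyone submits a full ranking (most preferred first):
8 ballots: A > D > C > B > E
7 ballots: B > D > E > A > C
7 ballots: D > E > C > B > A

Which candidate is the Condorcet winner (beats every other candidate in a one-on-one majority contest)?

D vs A: 14–8
D vs B: 15–7
D vs C: 22–0
D vs E: 22–0
D beats every other candidate.

D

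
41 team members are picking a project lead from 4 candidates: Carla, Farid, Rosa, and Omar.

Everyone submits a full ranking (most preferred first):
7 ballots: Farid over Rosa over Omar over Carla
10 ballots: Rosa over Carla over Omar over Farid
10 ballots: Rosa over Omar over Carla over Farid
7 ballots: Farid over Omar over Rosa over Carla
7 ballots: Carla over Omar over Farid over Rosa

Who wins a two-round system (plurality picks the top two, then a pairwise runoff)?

Round 1 first-place votes: Carla 7, Farid 14, Rosa 20, Omar 0. Rosa and Farid advance.
Runoff: Rosa is ranked above Farid on 20 ballots, Farid above Rosa on 21.

Farid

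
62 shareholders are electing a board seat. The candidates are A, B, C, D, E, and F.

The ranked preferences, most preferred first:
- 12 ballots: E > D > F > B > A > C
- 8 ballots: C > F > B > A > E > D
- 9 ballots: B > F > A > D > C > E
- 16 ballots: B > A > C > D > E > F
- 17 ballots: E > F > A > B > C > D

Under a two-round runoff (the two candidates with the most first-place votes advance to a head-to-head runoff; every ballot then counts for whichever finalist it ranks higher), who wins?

Round 1 first-place votes: A 0, B 25, C 8, D 0, E 29, F 0. E and B advance.
Runoff: E is ranked above B on 29 ballots, B above E on 33.

B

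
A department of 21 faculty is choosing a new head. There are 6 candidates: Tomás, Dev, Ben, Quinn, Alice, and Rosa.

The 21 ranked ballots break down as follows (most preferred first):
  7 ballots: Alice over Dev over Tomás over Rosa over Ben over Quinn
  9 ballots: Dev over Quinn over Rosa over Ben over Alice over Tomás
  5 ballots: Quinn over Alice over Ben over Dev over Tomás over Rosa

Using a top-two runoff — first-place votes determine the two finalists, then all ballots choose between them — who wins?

Round 1 first-place votes: Tomás 0, Dev 9, Ben 0, Quinn 5, Alice 7, Rosa 0. Dev and Alice advance.
Runoff: Dev is ranked above Alice on 9 ballots, Alice above Dev on 12.

Alice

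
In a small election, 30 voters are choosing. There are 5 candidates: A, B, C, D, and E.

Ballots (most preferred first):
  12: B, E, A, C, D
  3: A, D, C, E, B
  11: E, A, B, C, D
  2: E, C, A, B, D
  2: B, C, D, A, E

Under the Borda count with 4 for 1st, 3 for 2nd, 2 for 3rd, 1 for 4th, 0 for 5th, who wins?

E

A: 12×2 + 3×4 + 11×3 + 2×2 + 2×1 = 75
B: 12×4 + 3×0 + 11×2 + 2×1 + 2×4 = 80
C: 12×1 + 3×2 + 11×1 + 2×3 + 2×3 = 41
D: 12×0 + 3×3 + 11×0 + 2×0 + 2×2 = 13
E: 12×3 + 3×1 + 11×4 + 2×4 + 2×0 = 91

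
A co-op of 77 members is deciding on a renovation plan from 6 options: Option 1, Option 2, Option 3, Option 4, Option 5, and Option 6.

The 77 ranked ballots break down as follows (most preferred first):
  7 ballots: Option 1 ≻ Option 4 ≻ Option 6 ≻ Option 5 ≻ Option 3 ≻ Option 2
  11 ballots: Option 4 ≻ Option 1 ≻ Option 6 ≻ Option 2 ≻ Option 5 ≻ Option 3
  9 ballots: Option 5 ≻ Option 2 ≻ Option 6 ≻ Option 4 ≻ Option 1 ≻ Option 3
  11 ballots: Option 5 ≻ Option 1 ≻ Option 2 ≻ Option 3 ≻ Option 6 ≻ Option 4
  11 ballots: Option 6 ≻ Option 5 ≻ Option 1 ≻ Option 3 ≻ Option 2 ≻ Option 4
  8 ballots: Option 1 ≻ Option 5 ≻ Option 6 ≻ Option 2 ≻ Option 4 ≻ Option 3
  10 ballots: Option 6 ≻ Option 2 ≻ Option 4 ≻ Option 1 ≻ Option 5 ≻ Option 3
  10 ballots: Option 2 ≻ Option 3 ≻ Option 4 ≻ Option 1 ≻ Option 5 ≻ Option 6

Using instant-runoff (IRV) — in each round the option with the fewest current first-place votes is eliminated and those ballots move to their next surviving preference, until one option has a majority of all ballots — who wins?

Option 5

Round 1: Option 1 15, Option 2 10, Option 3 0, Option 4 11, Option 5 20, Option 6 21. Option 3 eliminated.
Round 2: Option 1 15, Option 2 10, Option 4 11, Option 5 20, Option 6 21. Option 2 eliminated.
Round 3: Option 1 15, Option 4 21, Option 5 20, Option 6 21. Option 1 eliminated.
Round 4: Option 4 28, Option 5 28, Option 6 21. Option 6 eliminated.
Round 5: Option 4 38, Option 5 39. Option 5 has a majority (≥39).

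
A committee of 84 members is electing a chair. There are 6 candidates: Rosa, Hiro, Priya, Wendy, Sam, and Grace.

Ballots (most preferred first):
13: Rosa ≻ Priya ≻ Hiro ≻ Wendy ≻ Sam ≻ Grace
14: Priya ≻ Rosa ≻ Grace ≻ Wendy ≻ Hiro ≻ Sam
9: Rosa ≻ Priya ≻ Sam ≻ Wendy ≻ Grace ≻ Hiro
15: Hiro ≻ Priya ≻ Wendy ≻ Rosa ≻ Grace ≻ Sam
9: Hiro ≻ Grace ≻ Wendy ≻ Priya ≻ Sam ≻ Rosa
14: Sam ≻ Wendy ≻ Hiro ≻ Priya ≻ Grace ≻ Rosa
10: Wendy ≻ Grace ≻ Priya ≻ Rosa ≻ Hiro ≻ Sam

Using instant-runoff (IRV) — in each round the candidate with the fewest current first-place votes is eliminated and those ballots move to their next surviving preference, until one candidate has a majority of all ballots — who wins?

Priya

Round 1: Rosa 22, Hiro 24, Priya 14, Wendy 10, Sam 14, Grace 0. Grace eliminated.
Round 2: Rosa 22, Hiro 24, Priya 14, Wendy 10, Sam 14. Wendy eliminated.
Round 3: Rosa 22, Hiro 24, Priya 24, Sam 14. Sam eliminated.
Round 4: Rosa 22, Hiro 38, Priya 24. Rosa eliminated.
Round 5: Hiro 38, Priya 46. Priya has a majority (≥43).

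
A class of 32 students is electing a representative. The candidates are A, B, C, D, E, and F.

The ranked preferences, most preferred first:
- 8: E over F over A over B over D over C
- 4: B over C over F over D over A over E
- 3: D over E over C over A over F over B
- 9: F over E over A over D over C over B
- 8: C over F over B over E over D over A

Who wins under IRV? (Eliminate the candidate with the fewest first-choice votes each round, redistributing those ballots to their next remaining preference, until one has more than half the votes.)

E

Round 1: A 0, B 4, C 8, D 3, E 8, F 9. A eliminated.
Round 2: B 4, C 8, D 3, E 8, F 9. D eliminated.
Round 3: B 4, C 8, E 11, F 9. B eliminated.
Round 4: C 12, E 11, F 9. F eliminated.
Round 5: C 12, E 20. E has a majority (≥17).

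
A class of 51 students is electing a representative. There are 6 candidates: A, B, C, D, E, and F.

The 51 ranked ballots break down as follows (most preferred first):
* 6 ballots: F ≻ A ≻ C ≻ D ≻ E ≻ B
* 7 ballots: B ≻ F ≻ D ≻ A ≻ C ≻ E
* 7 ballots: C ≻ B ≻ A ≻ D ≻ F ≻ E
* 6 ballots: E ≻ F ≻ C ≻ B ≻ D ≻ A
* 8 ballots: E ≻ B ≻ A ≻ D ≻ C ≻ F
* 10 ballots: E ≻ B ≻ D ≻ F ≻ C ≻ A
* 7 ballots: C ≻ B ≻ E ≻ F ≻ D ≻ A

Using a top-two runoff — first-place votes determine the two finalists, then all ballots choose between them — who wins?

Round 1 first-place votes: A 0, B 7, C 14, D 0, E 24, F 6. E and C advance.
Runoff: E is ranked above C on 24 ballots, C above E on 27.

C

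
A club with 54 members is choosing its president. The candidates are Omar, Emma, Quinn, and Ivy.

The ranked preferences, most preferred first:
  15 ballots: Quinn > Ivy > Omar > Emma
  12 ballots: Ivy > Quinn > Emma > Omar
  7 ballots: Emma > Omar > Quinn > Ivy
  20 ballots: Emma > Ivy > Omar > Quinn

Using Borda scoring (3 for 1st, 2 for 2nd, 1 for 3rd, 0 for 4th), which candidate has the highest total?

Ivy

Omar: 15×1 + 12×0 + 7×2 + 20×1 = 49
Emma: 15×0 + 12×1 + 7×3 + 20×3 = 93
Quinn: 15×3 + 12×2 + 7×1 + 20×0 = 76
Ivy: 15×2 + 12×3 + 7×0 + 20×2 = 106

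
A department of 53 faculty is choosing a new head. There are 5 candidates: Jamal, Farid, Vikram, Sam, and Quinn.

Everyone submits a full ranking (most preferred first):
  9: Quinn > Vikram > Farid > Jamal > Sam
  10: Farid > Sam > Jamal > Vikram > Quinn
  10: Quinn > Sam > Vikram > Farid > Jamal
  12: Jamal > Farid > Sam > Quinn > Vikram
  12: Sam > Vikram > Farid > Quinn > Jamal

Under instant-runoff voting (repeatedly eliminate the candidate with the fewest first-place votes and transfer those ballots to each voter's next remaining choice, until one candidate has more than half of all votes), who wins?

Round 1: Jamal 12, Farid 10, Vikram 0, Sam 12, Quinn 19. Vikram eliminated.
Round 2: Jamal 12, Farid 10, Sam 12, Quinn 19. Farid eliminated.
Round 3: Jamal 12, Sam 22, Quinn 19. Jamal eliminated.
Round 4: Sam 34, Quinn 19. Sam has a majority (≥27).

Sam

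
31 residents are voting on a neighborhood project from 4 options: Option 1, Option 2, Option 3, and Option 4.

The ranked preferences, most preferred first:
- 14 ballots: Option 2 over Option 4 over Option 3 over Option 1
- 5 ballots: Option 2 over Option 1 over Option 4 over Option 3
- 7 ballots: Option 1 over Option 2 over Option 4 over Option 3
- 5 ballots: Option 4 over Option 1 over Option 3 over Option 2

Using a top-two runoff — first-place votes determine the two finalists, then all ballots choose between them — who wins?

Round 1 first-place votes: Option 1 7, Option 2 19, Option 3 0, Option 4 5. Option 2 and Option 1 advance.
Runoff: Option 2 is ranked above Option 1 on 19 ballots, Option 1 above Option 2 on 12.

Option 2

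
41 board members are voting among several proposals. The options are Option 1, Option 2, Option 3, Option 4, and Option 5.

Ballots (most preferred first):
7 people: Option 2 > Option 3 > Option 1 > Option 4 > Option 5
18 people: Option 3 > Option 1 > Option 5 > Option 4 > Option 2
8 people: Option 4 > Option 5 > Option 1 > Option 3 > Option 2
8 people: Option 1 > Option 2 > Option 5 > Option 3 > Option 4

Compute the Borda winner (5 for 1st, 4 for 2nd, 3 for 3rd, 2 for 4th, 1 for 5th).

Option 1: 7×3 + 18×4 + 8×3 + 8×5 = 157
Option 2: 7×5 + 18×1 + 8×1 + 8×4 = 93
Option 3: 7×4 + 18×5 + 8×2 + 8×2 = 150
Option 4: 7×2 + 18×2 + 8×5 + 8×1 = 98
Option 5: 7×1 + 18×3 + 8×4 + 8×3 = 117

Option 1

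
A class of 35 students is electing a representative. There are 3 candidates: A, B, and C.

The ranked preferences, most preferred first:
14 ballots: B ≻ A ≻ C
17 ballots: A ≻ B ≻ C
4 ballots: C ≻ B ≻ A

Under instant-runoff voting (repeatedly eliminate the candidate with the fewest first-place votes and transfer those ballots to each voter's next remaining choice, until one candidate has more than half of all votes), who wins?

Round 1: A 17, B 14, C 4. C eliminated.
Round 2: A 17, B 18. B has a majority (≥18).

B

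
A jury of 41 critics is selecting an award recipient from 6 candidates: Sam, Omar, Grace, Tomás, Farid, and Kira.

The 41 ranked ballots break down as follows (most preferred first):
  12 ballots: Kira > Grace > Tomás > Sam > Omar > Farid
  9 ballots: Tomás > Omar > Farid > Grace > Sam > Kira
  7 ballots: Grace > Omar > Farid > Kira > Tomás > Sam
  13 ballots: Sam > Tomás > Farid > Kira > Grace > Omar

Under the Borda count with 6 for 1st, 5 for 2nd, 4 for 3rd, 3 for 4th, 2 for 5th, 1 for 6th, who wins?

Sam: 12×3 + 9×2 + 7×1 + 13×6 = 139
Omar: 12×2 + 9×5 + 7×5 + 13×1 = 117
Grace: 12×5 + 9×3 + 7×6 + 13×2 = 155
Tomás: 12×4 + 9×6 + 7×2 + 13×5 = 181
Farid: 12×1 + 9×4 + 7×4 + 13×4 = 128
Kira: 12×6 + 9×1 + 7×3 + 13×3 = 141

Tomás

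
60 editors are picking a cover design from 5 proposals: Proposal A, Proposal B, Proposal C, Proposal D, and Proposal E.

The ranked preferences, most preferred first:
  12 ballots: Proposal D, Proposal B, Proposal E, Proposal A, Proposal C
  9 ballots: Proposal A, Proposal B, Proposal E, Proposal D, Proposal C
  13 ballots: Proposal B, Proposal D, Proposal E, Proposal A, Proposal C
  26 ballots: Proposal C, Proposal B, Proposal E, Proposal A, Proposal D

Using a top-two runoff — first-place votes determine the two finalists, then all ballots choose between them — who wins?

Round 1 first-place votes: Proposal A 9, Proposal B 13, Proposal C 26, Proposal D 12, Proposal E 0. Proposal C and Proposal B advance.
Runoff: Proposal C is ranked above Proposal B on 26 ballots, Proposal B above Proposal C on 34.

Proposal B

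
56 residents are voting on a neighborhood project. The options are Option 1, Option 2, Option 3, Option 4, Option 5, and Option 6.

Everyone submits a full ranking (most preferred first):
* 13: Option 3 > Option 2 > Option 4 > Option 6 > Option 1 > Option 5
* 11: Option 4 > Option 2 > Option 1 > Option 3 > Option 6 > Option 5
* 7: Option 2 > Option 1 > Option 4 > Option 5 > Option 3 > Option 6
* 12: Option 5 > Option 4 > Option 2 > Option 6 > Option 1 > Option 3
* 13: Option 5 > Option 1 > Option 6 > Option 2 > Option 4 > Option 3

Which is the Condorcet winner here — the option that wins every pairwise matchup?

Option 2 vs Option 1: 43–13
Option 2 vs Option 3: 43–13
Option 2 vs Option 4: 33–23
Option 2 vs Option 5: 31–25
Option 2 vs Option 6: 43–13
Option 2 beats every other option.

Option 2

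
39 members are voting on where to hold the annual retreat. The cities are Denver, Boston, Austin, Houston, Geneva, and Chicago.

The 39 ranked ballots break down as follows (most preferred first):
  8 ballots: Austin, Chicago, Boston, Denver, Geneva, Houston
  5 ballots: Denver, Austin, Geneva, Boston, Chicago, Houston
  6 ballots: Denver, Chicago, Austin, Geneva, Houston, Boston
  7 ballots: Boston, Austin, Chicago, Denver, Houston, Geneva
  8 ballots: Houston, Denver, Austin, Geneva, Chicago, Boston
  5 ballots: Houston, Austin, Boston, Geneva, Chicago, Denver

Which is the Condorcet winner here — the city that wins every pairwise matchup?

Austin

Austin vs Denver: 20–19
Austin vs Boston: 32–7
Austin vs Houston: 26–13
Austin vs Geneva: 39–0
Austin vs Chicago: 33–6
Austin beats every other city.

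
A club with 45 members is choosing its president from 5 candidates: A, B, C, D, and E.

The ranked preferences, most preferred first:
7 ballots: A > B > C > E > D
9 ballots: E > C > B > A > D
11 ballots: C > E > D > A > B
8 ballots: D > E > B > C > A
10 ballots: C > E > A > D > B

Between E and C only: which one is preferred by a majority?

E is ranked above C on 17 ballots; C above E on 28.

C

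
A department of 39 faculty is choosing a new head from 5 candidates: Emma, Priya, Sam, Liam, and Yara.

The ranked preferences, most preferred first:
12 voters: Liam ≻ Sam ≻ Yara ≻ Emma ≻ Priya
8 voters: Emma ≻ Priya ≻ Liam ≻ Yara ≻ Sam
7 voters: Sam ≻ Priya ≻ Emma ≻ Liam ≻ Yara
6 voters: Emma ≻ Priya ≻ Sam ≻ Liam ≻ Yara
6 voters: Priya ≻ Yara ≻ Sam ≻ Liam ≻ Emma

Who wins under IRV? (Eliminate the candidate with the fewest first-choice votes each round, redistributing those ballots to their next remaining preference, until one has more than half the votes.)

Sam

Round 1: Emma 14, Priya 6, Sam 7, Liam 12, Yara 0. Yara eliminated.
Round 2: Emma 14, Priya 6, Sam 7, Liam 12. Priya eliminated.
Round 3: Emma 14, Sam 13, Liam 12. Liam eliminated.
Round 4: Emma 14, Sam 25. Sam has a majority (≥20).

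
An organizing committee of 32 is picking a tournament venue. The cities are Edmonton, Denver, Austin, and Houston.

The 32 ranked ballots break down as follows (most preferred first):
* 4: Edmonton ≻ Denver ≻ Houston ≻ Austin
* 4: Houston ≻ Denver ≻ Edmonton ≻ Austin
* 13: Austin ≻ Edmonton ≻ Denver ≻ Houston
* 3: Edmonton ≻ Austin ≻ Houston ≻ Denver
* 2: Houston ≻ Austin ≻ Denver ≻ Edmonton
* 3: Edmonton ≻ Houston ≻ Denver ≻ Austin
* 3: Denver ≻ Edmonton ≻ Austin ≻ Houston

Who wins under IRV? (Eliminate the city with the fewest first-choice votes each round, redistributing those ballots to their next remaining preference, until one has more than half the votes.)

Round 1: Edmonton 10, Denver 3, Austin 13, Houston 6. Denver eliminated.
Round 2: Edmonton 13, Austin 13, Houston 6. Houston eliminated.
Round 3: Edmonton 17, Austin 15. Edmonton has a majority (≥17).

Edmonton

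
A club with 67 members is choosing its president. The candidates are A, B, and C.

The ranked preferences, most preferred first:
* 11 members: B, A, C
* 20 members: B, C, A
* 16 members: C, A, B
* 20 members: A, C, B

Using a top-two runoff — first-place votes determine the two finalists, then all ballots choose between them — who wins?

Round 1 first-place votes: A 20, B 31, C 16. B and A advance.
Runoff: B is ranked above A on 31 ballots, A above B on 36.

A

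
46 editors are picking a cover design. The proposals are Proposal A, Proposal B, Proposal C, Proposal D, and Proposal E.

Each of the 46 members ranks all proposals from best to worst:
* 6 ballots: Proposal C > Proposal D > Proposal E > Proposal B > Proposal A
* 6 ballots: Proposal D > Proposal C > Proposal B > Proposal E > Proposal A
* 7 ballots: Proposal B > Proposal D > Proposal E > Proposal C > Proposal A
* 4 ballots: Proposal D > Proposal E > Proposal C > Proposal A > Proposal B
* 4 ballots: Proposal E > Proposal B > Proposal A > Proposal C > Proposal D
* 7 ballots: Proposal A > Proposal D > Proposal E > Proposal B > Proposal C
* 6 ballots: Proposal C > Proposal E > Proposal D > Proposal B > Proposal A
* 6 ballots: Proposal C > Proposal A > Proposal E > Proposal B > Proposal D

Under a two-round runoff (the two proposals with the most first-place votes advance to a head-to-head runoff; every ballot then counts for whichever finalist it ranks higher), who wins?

Round 1 first-place votes: Proposal A 7, Proposal B 7, Proposal C 18, Proposal D 10, Proposal E 4. Proposal C and Proposal D advance.
Runoff: Proposal C is ranked above Proposal D on 22 ballots, Proposal D above Proposal C on 24.

Proposal D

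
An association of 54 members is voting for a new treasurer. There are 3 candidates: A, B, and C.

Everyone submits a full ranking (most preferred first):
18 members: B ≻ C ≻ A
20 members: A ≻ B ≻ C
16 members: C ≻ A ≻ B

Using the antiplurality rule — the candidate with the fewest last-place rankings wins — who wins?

B

Last-place votes: A 18, B 16, C 20.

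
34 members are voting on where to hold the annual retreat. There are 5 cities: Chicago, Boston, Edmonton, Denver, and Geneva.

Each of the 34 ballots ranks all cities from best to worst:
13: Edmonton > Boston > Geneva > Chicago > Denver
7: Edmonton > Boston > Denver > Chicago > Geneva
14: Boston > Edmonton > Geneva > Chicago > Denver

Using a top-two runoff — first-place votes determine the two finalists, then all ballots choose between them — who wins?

Round 1 first-place votes: Chicago 0, Boston 14, Edmonton 20, Denver 0, Geneva 0. Edmonton and Boston advance.
Runoff: Edmonton is ranked above Boston on 20 ballots, Boston above Edmonton on 14.

Edmonton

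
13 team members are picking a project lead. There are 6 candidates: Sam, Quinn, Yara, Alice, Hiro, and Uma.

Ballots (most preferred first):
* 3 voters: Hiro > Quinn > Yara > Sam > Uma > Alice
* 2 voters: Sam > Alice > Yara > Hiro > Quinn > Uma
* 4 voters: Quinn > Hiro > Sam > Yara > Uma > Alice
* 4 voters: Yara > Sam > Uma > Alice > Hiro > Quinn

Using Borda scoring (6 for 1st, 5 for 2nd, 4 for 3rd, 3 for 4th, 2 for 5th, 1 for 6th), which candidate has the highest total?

Sam

Sam: 3×3 + 2×6 + 4×4 + 4×5 = 57
Quinn: 3×5 + 2×2 + 4×6 + 4×1 = 47
Yara: 3×4 + 2×4 + 4×3 + 4×6 = 56
Alice: 3×1 + 2×5 + 4×1 + 4×3 = 29
Hiro: 3×6 + 2×3 + 4×5 + 4×2 = 52
Uma: 3×2 + 2×1 + 4×2 + 4×4 = 32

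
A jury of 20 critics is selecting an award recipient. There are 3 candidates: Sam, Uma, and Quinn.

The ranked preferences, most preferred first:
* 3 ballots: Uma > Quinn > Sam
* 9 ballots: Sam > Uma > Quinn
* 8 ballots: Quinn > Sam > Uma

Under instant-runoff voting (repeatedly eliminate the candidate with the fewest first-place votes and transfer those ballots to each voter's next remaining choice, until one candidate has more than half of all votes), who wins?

Quinn

Round 1: Sam 9, Uma 3, Quinn 8. Uma eliminated.
Round 2: Sam 9, Quinn 11. Quinn has a majority (≥11).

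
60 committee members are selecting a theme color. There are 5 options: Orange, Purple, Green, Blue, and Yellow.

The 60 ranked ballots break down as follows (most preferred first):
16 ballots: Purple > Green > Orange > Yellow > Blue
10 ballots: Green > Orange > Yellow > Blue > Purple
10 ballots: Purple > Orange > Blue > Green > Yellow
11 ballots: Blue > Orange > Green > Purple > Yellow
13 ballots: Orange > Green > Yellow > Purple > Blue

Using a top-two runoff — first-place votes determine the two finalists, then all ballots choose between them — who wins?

Orange

Round 1 first-place votes: Orange 13, Purple 26, Green 10, Blue 11, Yellow 0. Purple and Orange advance.
Runoff: Purple is ranked above Orange on 26 ballots, Orange above Purple on 34.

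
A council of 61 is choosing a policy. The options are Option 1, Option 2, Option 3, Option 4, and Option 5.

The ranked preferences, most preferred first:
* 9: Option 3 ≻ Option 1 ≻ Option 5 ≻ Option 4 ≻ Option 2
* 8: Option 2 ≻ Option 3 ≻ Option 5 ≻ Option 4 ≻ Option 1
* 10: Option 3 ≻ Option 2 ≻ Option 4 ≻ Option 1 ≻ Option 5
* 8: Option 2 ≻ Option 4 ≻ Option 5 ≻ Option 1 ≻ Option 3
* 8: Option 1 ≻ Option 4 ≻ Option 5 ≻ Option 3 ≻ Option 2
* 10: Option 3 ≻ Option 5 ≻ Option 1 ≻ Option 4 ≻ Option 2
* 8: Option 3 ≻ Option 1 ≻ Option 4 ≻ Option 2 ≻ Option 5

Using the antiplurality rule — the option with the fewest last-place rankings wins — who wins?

Last-place votes: Option 1 8, Option 2 27, Option 3 8, Option 4 0, Option 5 18.

Option 4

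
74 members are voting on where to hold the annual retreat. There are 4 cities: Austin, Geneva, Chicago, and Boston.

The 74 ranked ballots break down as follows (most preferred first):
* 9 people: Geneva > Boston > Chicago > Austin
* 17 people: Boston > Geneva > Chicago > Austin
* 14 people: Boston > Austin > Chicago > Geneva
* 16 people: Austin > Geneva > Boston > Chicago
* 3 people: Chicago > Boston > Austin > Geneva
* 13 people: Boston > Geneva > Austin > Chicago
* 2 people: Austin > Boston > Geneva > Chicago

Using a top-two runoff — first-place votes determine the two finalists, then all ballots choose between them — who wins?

Boston

Round 1 first-place votes: Austin 18, Geneva 9, Chicago 3, Boston 44. Boston and Austin advance.
Runoff: Boston is ranked above Austin on 56 ballots, Austin above Boston on 18.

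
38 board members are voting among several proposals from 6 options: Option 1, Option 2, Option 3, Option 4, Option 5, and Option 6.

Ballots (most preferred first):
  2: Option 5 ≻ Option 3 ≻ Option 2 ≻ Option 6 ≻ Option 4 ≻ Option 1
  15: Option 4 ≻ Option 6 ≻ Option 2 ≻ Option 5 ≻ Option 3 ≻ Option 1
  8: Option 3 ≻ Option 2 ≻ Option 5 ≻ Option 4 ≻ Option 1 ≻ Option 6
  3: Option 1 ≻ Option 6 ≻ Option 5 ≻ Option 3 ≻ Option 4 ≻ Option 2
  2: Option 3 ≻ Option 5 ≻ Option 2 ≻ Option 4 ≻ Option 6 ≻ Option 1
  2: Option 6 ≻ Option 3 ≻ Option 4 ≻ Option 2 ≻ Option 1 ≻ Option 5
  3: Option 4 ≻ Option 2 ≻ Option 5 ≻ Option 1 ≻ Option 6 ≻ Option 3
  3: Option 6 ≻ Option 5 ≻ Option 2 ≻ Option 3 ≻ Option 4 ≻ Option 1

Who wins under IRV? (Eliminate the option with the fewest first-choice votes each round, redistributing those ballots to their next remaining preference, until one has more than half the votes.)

Option 3

Round 1: Option 1 3, Option 2 0, Option 3 10, Option 4 18, Option 5 2, Option 6 5. Option 2 eliminated.
Round 2: Option 1 3, Option 3 10, Option 4 18, Option 5 2, Option 6 5. Option 5 eliminated.
Round 3: Option 1 3, Option 3 12, Option 4 18, Option 6 5. Option 1 eliminated.
Round 4: Option 3 12, Option 4 18, Option 6 8. Option 6 eliminated.
Round 5: Option 3 20, Option 4 18. Option 3 has a majority (≥20).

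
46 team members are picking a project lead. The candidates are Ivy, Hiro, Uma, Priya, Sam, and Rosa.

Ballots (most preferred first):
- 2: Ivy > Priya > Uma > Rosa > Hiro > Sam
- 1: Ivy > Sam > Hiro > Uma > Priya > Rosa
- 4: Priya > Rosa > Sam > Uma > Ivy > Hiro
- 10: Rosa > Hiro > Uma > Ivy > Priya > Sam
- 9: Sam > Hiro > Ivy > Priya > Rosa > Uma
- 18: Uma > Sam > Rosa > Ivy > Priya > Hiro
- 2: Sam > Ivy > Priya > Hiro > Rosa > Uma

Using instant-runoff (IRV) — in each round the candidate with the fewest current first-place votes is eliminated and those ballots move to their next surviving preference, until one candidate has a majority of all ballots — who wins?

Round 1: Ivy 3, Hiro 0, Uma 18, Priya 4, Sam 11, Rosa 10. Hiro eliminated.
Round 2: Ivy 3, Uma 18, Priya 4, Sam 11, Rosa 10. Ivy eliminated.
Round 3: Uma 18, Priya 6, Sam 12, Rosa 10. Priya eliminated.
Round 4: Uma 20, Sam 12, Rosa 14. Sam eliminated.
Round 5: Uma 21, Rosa 25. Rosa has a majority (≥24).

Rosa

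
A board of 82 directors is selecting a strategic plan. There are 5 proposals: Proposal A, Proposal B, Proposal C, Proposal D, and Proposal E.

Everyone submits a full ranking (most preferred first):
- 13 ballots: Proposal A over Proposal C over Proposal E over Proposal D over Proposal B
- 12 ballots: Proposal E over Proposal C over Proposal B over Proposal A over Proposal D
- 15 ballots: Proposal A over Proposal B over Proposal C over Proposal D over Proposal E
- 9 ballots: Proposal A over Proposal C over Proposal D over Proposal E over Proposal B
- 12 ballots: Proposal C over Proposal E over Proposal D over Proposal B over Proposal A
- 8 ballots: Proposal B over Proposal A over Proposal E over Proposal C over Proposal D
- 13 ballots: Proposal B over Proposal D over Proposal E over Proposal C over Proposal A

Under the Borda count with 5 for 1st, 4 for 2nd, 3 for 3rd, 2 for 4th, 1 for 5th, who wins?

Proposal C

Proposal A: 13×5 + 12×2 + 15×5 + 9×5 + 12×1 + 8×4 + 13×1 = 266
Proposal B: 13×1 + 12×3 + 15×4 + 9×1 + 12×2 + 8×5 + 13×5 = 247
Proposal C: 13×4 + 12×4 + 15×3 + 9×4 + 12×5 + 8×2 + 13×2 = 283
Proposal D: 13×2 + 12×1 + 15×2 + 9×3 + 12×3 + 8×1 + 13×4 = 191
Proposal E: 13×3 + 12×5 + 15×1 + 9×2 + 12×4 + 8×3 + 13×3 = 243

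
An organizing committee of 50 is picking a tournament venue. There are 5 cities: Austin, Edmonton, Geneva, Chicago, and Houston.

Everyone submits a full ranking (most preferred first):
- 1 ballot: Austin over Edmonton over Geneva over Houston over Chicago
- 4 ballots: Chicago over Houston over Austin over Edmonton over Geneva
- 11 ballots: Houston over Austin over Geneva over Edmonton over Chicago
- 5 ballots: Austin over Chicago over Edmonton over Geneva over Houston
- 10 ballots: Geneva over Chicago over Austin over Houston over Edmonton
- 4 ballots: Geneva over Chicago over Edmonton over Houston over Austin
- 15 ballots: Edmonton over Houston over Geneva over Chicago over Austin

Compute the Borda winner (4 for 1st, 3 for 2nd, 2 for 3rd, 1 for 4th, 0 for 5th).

Houston

Austin: 1×4 + 4×2 + 11×3 + 5×4 + 10×2 + 4×0 + 15×0 = 85
Edmonton: 1×3 + 4×1 + 11×1 + 5×2 + 10×0 + 4×2 + 15×4 = 96
Geneva: 1×2 + 4×0 + 11×2 + 5×1 + 10×4 + 4×4 + 15×2 = 115
Chicago: 1×0 + 4×4 + 11×0 + 5×3 + 10×3 + 4×3 + 15×1 = 88
Houston: 1×1 + 4×3 + 11×4 + 5×0 + 10×1 + 4×1 + 15×3 = 116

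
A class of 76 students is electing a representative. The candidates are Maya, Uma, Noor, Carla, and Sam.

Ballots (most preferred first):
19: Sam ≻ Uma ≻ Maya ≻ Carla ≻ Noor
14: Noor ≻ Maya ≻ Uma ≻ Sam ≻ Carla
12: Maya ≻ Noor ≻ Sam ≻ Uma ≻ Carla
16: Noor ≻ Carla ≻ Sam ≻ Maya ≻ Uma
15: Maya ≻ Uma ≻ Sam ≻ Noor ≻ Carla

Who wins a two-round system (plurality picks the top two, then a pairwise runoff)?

Maya

Round 1 first-place votes: Maya 27, Uma 0, Noor 30, Carla 0, Sam 19. Noor and Maya advance.
Runoff: Noor is ranked above Maya on 30 ballots, Maya above Noor on 46.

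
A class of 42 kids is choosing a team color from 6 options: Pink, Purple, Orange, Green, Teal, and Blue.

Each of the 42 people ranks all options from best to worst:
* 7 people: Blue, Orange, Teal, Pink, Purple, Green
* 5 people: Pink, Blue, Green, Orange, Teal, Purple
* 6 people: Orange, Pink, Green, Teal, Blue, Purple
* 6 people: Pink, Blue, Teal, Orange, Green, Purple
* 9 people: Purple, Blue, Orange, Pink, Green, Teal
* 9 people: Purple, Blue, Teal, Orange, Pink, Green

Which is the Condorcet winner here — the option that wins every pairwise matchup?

Blue vs Pink: 25–17
Blue vs Purple: 24–18
Blue vs Orange: 36–6
Blue vs Green: 36–6
Blue vs Teal: 36–6
Blue beats every other option.

Blue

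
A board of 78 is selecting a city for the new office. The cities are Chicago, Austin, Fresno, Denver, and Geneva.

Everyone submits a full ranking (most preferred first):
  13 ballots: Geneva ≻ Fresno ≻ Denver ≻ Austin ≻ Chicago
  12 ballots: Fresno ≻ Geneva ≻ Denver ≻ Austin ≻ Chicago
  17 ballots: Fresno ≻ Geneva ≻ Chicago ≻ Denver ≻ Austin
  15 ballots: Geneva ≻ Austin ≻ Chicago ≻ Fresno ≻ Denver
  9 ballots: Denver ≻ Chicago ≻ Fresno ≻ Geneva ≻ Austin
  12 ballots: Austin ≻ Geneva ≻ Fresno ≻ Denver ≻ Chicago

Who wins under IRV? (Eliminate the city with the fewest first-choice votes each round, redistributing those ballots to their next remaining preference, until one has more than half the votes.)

Round 1: Chicago 0, Austin 12, Fresno 29, Denver 9, Geneva 28. Chicago eliminated.
Round 2: Austin 12, Fresno 29, Denver 9, Geneva 28. Denver eliminated.
Round 3: Austin 12, Fresno 38, Geneva 28. Austin eliminated.
Round 4: Fresno 38, Geneva 40. Geneva has a majority (≥40).

Geneva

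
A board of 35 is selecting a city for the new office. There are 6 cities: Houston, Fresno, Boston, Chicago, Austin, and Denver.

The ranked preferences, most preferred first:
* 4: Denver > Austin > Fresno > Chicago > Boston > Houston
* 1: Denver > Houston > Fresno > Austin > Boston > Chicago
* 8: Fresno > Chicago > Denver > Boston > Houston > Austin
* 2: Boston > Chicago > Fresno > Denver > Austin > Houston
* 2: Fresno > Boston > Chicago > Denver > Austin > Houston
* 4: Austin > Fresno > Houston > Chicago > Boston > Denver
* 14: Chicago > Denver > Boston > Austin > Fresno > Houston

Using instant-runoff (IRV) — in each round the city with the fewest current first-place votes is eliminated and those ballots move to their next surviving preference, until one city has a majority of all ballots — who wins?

Round 1: Houston 0, Fresno 10, Boston 2, Chicago 14, Austin 4, Denver 5. Houston eliminated.
Round 2: Fresno 10, Boston 2, Chicago 14, Austin 4, Denver 5. Boston eliminated.
Round 3: Fresno 10, Chicago 16, Austin 4, Denver 5. Austin eliminated.
Round 4: Fresno 14, Chicago 16, Denver 5. Denver eliminated.
Round 5: Fresno 19, Chicago 16. Fresno has a majority (≥18).

Fresno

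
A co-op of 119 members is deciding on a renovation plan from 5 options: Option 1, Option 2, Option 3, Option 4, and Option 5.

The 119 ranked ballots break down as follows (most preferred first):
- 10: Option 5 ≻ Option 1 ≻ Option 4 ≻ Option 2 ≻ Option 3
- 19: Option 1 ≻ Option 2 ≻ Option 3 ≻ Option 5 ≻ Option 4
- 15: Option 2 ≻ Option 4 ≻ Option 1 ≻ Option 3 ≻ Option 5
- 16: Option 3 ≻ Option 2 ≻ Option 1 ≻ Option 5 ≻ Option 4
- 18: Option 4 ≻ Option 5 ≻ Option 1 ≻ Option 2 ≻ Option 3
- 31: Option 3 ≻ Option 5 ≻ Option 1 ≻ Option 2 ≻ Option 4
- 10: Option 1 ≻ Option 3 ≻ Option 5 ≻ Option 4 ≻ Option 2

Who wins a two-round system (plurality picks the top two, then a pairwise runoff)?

Round 1 first-place votes: Option 1 29, Option 2 15, Option 3 47, Option 4 18, Option 5 10. Option 3 and Option 1 advance.
Runoff: Option 3 is ranked above Option 1 on 47 ballots, Option 1 above Option 3 on 72.

Option 1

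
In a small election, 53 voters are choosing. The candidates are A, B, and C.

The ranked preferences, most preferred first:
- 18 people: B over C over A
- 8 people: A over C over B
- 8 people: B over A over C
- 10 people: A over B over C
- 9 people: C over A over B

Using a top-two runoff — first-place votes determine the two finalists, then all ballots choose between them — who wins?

Round 1 first-place votes: A 18, B 26, C 9. B and A advance.
Runoff: B is ranked above A on 26 ballots, A above B on 27.

A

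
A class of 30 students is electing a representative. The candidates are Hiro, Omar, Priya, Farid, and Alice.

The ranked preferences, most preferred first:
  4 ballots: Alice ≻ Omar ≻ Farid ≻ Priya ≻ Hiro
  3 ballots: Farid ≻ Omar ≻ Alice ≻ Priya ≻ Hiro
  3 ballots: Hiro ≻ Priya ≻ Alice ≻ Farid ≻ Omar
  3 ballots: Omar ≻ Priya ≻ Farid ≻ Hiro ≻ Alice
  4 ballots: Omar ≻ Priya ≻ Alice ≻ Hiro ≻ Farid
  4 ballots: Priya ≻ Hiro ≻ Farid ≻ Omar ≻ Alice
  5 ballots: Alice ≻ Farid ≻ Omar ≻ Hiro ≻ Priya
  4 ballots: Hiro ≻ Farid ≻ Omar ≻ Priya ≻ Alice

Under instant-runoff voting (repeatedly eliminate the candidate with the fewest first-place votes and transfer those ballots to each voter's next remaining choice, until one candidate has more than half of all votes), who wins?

Round 1: Hiro 7, Omar 7, Priya 4, Farid 3, Alice 9. Farid eliminated.
Round 2: Hiro 7, Omar 10, Priya 4, Alice 9. Priya eliminated.
Round 3: Hiro 11, Omar 10, Alice 9. Alice eliminated.
Round 4: Hiro 11, Omar 19. Omar has a majority (≥16).

Omar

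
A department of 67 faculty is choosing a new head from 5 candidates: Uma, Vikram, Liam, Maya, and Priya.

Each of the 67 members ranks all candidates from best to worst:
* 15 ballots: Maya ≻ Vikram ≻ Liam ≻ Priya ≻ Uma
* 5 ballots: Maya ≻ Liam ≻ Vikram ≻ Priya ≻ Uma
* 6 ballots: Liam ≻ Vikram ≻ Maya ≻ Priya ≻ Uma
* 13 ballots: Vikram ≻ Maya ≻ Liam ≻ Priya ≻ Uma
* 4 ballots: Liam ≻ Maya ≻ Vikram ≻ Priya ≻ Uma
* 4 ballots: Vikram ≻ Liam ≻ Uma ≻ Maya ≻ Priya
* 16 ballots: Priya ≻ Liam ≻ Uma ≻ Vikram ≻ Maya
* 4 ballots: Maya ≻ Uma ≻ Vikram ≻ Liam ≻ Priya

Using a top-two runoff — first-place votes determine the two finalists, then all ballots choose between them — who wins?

Round 1 first-place votes: Uma 0, Vikram 17, Liam 10, Maya 24, Priya 16. Maya and Vikram advance.
Runoff: Maya is ranked above Vikram on 28 ballots, Vikram above Maya on 39.

Vikram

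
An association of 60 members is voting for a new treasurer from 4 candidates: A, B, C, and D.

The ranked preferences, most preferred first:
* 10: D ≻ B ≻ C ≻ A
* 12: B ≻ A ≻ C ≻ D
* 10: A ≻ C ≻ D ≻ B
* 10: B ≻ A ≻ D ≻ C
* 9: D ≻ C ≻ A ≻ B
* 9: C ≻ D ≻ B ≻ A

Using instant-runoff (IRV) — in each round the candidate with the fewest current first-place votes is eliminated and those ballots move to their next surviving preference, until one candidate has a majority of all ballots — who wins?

D

Round 1: A 10, B 22, C 9, D 19. C eliminated.
Round 2: A 10, B 22, D 28. A eliminated.
Round 3: B 22, D 38. D has a majority (≥31).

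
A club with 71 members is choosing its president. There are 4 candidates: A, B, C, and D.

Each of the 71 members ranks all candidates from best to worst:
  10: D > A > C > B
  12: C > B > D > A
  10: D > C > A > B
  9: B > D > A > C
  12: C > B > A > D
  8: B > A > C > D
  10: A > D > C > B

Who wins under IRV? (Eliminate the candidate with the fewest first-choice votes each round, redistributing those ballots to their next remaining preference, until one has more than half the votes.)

Round 1: A 10, B 17, C 24, D 20. A eliminated.
Round 2: B 17, C 24, D 30. B eliminated.
Round 3: C 32, D 39. D has a majority (≥36).

D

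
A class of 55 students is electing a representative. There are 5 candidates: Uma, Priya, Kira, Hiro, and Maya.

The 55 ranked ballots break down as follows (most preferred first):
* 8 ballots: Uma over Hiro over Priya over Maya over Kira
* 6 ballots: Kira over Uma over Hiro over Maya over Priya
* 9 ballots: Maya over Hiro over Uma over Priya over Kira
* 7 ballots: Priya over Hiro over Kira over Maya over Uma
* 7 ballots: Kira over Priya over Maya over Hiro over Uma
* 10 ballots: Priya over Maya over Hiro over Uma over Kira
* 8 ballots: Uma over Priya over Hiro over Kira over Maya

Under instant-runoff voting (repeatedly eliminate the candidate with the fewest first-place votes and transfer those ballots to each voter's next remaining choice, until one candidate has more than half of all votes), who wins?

Round 1: Uma 16, Priya 17, Kira 13, Hiro 0, Maya 9. Hiro eliminated.
Round 2: Uma 16, Priya 17, Kira 13, Maya 9. Maya eliminated.
Round 3: Uma 25, Priya 17, Kira 13. Kira eliminated.
Round 4: Uma 31, Priya 24. Uma has a majority (≥28).

Uma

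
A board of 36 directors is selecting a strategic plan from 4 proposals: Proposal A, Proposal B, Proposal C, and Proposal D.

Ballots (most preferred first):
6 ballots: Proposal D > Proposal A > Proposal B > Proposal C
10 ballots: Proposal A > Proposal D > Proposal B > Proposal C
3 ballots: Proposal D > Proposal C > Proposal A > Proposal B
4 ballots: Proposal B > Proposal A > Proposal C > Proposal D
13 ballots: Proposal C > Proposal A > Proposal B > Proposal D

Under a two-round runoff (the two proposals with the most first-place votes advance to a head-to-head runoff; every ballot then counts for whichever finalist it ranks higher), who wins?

Round 1 first-place votes: Proposal A 10, Proposal B 4, Proposal C 13, Proposal D 9. Proposal C and Proposal A advance.
Runoff: Proposal C is ranked above Proposal A on 16 ballots, Proposal A above Proposal C on 20.

Proposal A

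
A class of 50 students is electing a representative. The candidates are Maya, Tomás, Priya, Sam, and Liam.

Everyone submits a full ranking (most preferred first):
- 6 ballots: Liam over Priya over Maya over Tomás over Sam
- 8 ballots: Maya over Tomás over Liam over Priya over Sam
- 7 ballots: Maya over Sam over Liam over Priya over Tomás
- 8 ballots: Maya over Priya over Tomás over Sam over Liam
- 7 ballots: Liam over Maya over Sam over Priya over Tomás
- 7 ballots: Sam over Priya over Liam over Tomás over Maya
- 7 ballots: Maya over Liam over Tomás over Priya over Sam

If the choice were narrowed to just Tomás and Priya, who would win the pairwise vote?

Tomás is ranked above Priya on 15 ballots; Priya above Tomás on 35.

Priya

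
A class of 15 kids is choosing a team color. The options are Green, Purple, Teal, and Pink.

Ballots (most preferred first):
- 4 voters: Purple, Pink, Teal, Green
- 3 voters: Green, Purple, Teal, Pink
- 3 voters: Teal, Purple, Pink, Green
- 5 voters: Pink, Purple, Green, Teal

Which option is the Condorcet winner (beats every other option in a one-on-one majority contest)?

Purple

Purple vs Green: 12–3
Purple vs Teal: 12–3
Purple vs Pink: 10–5
Purple beats every other option.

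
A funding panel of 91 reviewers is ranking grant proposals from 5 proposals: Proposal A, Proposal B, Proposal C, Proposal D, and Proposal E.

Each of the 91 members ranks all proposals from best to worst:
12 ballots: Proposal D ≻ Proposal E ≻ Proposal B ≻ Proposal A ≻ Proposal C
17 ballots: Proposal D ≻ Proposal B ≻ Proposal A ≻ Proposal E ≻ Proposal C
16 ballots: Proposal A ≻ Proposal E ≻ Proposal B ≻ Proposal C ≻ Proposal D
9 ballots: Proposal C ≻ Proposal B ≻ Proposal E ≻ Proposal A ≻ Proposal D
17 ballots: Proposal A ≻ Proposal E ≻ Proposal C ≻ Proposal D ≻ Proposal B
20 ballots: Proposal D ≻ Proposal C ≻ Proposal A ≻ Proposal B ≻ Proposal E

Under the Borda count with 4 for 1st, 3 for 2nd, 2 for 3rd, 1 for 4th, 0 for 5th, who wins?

Proposal A: 12×1 + 17×2 + 16×4 + 9×1 + 17×4 + 20×2 = 227
Proposal B: 12×2 + 17×3 + 16×2 + 9×3 + 17×0 + 20×1 = 154
Proposal C: 12×0 + 17×0 + 16×1 + 9×4 + 17×2 + 20×3 = 146
Proposal D: 12×4 + 17×4 + 16×0 + 9×0 + 17×1 + 20×4 = 213
Proposal E: 12×3 + 17×1 + 16×3 + 9×2 + 17×3 + 20×0 = 170

Proposal A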